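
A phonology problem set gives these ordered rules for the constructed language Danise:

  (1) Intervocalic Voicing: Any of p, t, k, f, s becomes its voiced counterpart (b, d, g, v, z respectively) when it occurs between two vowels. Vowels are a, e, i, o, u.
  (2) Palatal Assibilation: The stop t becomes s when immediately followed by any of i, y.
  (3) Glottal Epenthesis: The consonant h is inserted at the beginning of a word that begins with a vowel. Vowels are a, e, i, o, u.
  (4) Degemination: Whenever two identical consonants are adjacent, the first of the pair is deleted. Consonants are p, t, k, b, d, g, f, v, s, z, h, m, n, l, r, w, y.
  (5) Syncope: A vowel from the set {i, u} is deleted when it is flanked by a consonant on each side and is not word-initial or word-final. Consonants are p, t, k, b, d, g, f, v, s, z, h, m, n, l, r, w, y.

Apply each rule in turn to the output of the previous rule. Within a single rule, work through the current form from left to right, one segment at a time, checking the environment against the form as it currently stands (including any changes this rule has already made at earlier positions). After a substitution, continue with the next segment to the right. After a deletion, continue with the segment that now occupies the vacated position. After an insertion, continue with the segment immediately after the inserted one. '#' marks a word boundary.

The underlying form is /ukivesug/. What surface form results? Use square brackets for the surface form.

(1) Intervocalic Voicing: [ukivesug] → [ugivezug]
(2) Palatal Assibilation: no change — [ugivezug]
(3) Glottal Epenthesis: [ugivezug] → [hugivezug]
(4) Degemination: no change — [hugivezug]
(5) Syncope: [hugivezug] → [hgvezg]

[hgvezg]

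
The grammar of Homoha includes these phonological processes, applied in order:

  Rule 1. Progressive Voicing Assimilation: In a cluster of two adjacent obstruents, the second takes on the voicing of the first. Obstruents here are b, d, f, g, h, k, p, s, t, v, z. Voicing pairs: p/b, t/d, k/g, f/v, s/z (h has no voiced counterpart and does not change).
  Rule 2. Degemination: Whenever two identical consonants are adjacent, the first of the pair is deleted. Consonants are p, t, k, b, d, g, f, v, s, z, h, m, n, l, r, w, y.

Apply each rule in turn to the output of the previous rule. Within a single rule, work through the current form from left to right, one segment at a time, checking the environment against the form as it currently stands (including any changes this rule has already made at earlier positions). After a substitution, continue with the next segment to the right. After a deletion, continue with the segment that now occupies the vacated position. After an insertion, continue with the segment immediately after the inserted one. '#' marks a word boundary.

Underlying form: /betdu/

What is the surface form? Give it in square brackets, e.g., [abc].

Rule 1 Progressive Voicing Assimilation: [betdu] → [bettu]
Rule 2 Degemination: [bettu] → [betu]

[betu]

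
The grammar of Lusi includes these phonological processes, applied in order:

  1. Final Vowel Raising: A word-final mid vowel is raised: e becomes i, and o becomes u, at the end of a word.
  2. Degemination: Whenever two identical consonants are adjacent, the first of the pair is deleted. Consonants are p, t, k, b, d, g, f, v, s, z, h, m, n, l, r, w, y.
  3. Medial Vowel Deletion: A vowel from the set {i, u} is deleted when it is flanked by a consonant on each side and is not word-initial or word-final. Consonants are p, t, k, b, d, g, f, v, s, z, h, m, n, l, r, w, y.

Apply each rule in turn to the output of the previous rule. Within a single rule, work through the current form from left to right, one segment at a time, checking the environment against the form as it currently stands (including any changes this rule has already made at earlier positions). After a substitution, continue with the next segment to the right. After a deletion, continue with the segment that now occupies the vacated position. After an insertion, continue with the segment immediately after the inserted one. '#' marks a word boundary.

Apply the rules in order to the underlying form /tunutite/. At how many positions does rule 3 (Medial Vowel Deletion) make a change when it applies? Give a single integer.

1 Final Vowel Raising: [tunutite] → [tunutiti]
2 Degemination: no change — [tunutiti]
3 Medial Vowel Deletion: [tunutiti] → [tntti]
Rule 3 changed 3 position(s).

3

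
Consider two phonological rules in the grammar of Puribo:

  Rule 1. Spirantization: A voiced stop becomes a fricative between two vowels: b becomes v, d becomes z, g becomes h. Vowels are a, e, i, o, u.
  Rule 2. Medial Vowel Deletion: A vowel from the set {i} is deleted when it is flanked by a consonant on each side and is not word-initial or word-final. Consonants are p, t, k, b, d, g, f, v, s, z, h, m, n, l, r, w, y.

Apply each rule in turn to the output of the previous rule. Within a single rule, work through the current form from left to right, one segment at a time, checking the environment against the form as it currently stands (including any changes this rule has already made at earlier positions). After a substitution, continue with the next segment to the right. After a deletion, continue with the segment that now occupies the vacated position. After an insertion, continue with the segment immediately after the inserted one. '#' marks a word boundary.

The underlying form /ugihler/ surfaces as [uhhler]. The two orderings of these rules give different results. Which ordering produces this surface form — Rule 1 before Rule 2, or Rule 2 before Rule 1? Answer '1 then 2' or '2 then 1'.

Order 1 then 2:
  1 Spirantization: [ugihler] → [uhihler]
  2 Medial Vowel Deletion: [uhihler] → [uhhler]
  result: [uhhler]
Order 2 then 1:
  2 Medial Vowel Deletion: [ugihler] → [ughler]
  1 Spirantization: no change — [ughler]
  result: [ughler]

1 then 2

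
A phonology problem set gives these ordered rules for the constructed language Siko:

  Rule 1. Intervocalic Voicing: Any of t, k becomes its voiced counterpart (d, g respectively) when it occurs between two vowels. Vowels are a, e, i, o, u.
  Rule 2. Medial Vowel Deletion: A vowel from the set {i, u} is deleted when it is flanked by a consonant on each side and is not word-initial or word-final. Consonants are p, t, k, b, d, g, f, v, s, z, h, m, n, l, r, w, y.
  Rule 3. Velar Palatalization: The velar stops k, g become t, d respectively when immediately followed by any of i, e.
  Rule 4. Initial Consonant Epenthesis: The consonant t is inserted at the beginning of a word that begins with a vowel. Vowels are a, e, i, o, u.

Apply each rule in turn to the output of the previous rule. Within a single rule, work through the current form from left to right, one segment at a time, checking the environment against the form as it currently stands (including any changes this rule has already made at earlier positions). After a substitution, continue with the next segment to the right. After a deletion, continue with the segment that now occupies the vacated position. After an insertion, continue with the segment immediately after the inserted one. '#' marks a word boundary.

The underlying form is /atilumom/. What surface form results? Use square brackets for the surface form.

[tadlmom]

Rule 1 Intervocalic Voicing: [atilumom] → [adilumom]
Rule 2 Medial Vowel Deletion: [adilumom] → [adlmom]
Rule 3 Velar Palatalization: no change — [adlmom]
Rule 4 Initial Consonant Epenthesis: [adlmom] → [tadlmom]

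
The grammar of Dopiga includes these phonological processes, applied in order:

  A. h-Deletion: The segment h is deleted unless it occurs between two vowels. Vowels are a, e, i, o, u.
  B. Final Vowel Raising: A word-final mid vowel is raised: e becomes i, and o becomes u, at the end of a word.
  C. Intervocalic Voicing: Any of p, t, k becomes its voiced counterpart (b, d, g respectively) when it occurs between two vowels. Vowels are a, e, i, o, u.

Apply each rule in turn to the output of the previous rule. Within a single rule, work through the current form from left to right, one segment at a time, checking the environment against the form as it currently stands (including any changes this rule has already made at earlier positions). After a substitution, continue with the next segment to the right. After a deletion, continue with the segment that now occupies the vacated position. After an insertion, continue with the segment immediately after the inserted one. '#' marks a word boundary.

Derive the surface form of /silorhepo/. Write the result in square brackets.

[silorebu]

A h-Deletion: [silorhepo] → [silorepo]
B Final Vowel Raising: [silorepo] → [silorepu]
C Intervocalic Voicing: [silorepu] → [silorebu]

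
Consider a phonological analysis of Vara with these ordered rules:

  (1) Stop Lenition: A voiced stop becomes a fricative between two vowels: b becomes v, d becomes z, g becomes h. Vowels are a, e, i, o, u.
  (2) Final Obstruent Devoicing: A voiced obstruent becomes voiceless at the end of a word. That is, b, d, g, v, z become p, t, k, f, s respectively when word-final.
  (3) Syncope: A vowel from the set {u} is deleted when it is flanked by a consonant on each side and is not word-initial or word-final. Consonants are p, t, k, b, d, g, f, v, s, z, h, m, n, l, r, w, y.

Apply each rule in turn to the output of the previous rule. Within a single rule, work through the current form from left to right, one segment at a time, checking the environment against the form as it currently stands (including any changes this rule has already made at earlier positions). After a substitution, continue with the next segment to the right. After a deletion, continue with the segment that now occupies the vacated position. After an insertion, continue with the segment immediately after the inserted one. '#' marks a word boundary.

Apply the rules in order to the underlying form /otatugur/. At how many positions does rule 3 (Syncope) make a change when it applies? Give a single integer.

2

(1) Stop Lenition: [otatugur] → [otatuhur]
(2) Final Obstruent Devoicing: no change — [otatuhur]
(3) Syncope: [otatuhur] → [otathr]
Rule 3 changed 2 position(s).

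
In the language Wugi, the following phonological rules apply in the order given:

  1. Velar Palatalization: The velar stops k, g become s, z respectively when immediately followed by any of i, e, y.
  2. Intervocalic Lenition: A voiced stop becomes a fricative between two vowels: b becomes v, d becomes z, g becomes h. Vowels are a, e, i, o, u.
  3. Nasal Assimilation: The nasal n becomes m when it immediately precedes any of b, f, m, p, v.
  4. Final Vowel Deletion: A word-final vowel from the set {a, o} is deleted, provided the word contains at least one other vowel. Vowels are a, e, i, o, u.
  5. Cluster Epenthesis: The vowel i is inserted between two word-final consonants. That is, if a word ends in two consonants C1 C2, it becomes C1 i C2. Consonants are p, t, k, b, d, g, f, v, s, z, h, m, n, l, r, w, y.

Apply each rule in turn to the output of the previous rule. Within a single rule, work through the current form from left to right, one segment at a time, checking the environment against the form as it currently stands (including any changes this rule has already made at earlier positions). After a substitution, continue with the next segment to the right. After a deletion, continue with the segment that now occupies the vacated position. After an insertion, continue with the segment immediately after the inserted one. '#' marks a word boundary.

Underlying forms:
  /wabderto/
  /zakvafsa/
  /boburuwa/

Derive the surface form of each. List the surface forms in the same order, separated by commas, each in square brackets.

[wabderit], [zakvafis], [bovuruw]

/wabderto/:
  1 Velar Palatalization: no change — [wabderto]
  2 Intervocalic Lenition: no change — [wabderto]
  3 Nasal Assimilation: no change — [wabderto]
  4 Final Vowel Deletion: [wabderto] → [wabdert]
  5 Cluster Epenthesis: [wabdert] → [wabderit]
/zakvafsa/:
  1 Velar Palatalization: no change — [zakvafsa]
  2 Intervocalic Lenition: no change — [zakvafsa]
  3 Nasal Assimilation: no change — [zakvafsa]
  4 Final Vowel Deletion: [zakvafsa] → [zakvafs]
  5 Cluster Epenthesis: [zakvafs] → [zakvafis]
/boburuwa/:
  1 Velar Palatalization: no change — [boburuwa]
  2 Intervocalic Lenition: [boburuwa] → [bovuruwa]
  3 Nasal Assimilation: no change — [bovuruwa]
  4 Final Vowel Deletion: [bovuruwa] → [bovuruw]
  5 Cluster Epenthesis: no change — [bovuruw]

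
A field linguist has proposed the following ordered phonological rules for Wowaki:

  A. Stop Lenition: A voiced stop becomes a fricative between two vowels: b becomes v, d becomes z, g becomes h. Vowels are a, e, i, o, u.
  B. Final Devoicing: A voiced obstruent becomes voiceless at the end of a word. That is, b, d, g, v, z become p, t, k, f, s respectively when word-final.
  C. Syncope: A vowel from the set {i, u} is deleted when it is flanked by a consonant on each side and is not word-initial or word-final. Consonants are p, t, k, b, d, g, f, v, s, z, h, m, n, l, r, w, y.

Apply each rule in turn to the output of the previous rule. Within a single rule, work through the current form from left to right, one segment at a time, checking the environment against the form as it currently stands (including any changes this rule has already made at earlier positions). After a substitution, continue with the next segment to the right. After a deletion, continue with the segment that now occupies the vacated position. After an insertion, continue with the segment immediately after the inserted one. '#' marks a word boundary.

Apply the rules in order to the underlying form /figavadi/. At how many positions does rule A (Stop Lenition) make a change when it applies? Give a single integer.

2

A Stop Lenition: [figavadi] → [fihavazi]
B Final Devoicing: no change — [fihavazi]
C Syncope: [fihavazi] → [fhavazi]
Rule A changed 2 position(s).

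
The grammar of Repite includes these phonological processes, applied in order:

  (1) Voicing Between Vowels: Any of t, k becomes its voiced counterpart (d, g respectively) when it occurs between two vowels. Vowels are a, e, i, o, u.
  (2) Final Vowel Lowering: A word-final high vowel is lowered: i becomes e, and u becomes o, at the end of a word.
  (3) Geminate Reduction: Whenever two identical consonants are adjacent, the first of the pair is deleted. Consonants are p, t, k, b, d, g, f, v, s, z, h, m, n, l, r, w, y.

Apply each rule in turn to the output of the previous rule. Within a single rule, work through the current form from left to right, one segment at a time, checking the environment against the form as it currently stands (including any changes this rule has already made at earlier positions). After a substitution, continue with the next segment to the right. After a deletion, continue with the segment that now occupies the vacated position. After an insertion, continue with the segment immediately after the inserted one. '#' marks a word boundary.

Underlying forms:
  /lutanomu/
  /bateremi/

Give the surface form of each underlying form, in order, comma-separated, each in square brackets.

[ludanomo], [badereme]

/lutanomu/:
  (1) Voicing Between Vowels: [lutanomu] → [ludanomu]
  (2) Final Vowel Lowering: [ludanomu] → [ludanomo]
  (3) Geminate Reduction: no change — [ludanomo]
/bateremi/:
  (1) Voicing Between Vowels: [bateremi] → [baderemi]
  (2) Final Vowel Lowering: [baderemi] → [badereme]
  (3) Geminate Reduction: no change — [badereme]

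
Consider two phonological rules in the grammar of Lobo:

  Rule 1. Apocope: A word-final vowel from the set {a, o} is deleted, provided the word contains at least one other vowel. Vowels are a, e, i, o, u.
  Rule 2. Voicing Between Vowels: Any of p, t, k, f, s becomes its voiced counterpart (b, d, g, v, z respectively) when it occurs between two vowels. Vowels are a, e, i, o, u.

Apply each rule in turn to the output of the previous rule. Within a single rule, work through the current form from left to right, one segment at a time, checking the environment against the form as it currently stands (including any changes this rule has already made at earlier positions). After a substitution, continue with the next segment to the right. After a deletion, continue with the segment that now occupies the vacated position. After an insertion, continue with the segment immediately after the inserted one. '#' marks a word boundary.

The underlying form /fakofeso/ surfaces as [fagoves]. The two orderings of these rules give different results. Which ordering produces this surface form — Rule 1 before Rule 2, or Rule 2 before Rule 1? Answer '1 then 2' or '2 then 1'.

Order 1 then 2:
  1 Apocope: [fakofeso] → [fakofes]
  2 Voicing Between Vowels: [fakofes] → [fagoves]
  result: [fagoves]
Order 2 then 1:
  2 Voicing Between Vowels: [fakofeso] → [fagovezo]
  1 Apocope: [fagovezo] → [fagovez]
  result: [fagovez]

1 then 2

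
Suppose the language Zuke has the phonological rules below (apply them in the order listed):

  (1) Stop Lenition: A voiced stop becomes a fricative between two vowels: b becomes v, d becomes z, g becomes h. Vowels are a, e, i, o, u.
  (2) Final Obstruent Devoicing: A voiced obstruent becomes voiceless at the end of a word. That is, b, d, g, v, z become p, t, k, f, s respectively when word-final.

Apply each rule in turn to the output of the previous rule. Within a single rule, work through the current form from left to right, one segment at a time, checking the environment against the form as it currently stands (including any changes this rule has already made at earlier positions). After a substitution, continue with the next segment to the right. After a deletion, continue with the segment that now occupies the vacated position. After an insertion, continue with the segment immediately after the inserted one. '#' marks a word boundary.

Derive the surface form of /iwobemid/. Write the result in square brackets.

(1) Stop Lenition: [iwobemid] → [iwovemid]
(2) Final Obstruent Devoicing: [iwovemid] → [iwovemit]

[iwovemit]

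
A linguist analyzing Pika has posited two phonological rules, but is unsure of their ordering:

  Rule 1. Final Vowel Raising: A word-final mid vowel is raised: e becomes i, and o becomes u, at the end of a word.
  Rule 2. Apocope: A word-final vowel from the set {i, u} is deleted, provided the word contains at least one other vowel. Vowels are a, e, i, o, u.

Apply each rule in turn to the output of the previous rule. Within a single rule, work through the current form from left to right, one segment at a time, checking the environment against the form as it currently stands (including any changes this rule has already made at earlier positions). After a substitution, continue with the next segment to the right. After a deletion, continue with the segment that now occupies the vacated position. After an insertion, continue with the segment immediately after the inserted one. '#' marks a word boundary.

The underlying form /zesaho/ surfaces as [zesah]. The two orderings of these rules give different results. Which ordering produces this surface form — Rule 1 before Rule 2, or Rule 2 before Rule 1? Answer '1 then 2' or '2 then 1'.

Order 1 then 2:
  1 Final Vowel Raising: [zesaho] → [zesahu]
  2 Apocope: [zesahu] → [zesah]
  result: [zesah]
Order 2 then 1:
  2 Apocope: no change — [zesaho]
  1 Final Vowel Raising: [zesaho] → [zesahu]
  result: [zesahu]

1 then 2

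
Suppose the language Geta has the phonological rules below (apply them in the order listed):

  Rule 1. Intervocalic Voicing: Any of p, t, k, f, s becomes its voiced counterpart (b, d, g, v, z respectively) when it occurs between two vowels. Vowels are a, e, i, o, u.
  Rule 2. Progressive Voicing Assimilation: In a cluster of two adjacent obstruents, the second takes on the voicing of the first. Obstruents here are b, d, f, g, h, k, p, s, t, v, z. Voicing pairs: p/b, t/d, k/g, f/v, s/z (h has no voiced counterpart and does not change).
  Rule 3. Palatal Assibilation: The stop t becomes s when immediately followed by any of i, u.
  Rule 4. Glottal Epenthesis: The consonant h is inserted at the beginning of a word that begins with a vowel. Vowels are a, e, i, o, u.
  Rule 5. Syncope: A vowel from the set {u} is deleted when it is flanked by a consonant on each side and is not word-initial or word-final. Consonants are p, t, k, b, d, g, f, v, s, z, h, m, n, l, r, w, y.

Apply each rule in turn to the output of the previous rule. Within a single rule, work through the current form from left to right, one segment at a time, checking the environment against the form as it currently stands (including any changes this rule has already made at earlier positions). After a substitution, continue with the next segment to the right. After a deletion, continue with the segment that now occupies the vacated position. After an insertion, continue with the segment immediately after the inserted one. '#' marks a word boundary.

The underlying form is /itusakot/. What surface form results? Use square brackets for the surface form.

Rule 1 Intervocalic Voicing: [itusakot] → [iduzagot]
Rule 2 Progressive Voicing Assimilation: no change — [iduzagot]
Rule 3 Palatal Assibilation: no change — [iduzagot]
Rule 4 Glottal Epenthesis: [iduzagot] → [hiduzagot]
Rule 5 Syncope: [hiduzagot] → [hidzagot]

[hidzagot]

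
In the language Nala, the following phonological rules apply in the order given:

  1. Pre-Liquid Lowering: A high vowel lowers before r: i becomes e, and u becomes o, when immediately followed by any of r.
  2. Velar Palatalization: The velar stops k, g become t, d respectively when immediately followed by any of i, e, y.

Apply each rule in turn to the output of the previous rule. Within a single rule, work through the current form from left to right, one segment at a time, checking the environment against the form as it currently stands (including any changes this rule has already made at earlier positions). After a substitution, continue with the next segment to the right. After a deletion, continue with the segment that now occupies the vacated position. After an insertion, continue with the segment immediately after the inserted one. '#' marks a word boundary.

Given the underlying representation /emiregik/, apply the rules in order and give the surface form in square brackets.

1 Pre-Liquid Lowering: [emiregik] → [emeregik]
2 Velar Palatalization: [emeregik] → [emeredik]

[emeredik]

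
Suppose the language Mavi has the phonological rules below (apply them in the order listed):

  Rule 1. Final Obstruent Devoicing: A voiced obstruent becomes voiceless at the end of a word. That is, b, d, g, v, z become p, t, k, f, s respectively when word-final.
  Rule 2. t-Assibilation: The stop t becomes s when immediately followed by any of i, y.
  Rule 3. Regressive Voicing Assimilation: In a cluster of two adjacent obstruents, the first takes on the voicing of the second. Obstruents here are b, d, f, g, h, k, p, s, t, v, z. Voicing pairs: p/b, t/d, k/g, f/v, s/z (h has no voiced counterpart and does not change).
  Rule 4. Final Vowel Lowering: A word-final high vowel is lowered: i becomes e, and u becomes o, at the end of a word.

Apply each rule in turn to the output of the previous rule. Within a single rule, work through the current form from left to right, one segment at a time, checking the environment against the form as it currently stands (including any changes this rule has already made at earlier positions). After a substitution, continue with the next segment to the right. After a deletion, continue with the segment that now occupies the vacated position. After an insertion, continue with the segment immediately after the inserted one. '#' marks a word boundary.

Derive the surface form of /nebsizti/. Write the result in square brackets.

Rule 1 Final Obstruent Devoicing: no change — [nebsizti]
Rule 2 t-Assibilation: [nebsizti] → [nebsizsi]
Rule 3 Regressive Voicing Assimilation: [nebsizsi] → [nepsissi]
Rule 4 Final Vowel Lowering: [nepsissi] → [nepsisse]

[nepsisse]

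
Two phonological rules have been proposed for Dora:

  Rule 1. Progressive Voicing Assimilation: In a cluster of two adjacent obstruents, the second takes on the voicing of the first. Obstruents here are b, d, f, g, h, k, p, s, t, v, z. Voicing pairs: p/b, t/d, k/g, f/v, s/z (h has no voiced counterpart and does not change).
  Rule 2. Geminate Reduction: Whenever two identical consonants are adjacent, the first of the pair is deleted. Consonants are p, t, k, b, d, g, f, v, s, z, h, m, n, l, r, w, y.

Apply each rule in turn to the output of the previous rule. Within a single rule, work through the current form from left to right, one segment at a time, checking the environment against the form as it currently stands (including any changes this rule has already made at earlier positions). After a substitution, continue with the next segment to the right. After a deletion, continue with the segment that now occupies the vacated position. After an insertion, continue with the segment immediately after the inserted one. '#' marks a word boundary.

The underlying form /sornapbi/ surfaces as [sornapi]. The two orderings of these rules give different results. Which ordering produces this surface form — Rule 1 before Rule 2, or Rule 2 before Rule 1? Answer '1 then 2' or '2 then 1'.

1 then 2

Order 1 then 2:
  1 Progressive Voicing Assimilation: [sornapbi] → [sornappi]
  2 Geminate Reduction: [sornappi] → [sornapi]
  result: [sornapi]
Order 2 then 1:
  2 Geminate Reduction: no change — [sornapbi]
  1 Progressive Voicing Assimilation: [sornapbi] → [sornappi]
  result: [sornappi]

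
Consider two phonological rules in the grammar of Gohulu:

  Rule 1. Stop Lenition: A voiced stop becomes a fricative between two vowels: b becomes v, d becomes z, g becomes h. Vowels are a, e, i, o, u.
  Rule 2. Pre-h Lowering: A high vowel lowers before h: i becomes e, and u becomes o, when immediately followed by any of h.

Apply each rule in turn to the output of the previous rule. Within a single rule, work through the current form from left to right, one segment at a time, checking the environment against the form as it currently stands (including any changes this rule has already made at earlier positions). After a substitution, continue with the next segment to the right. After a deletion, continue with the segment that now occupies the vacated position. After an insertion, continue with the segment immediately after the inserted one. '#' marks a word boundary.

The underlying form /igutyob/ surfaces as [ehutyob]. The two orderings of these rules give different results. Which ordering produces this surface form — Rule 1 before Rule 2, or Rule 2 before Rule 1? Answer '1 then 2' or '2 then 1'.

Order 1 then 2:
  1 Stop Lenition: [igutyob] → [ihutyob]
  2 Pre-h Lowering: [ihutyob] → [ehutyob]
  result: [ehutyob]
Order 2 then 1:
  2 Pre-h Lowering: no change — [igutyob]
  1 Stop Lenition: [igutyob] → [ihutyob]
  result: [ihutyob]

1 then 2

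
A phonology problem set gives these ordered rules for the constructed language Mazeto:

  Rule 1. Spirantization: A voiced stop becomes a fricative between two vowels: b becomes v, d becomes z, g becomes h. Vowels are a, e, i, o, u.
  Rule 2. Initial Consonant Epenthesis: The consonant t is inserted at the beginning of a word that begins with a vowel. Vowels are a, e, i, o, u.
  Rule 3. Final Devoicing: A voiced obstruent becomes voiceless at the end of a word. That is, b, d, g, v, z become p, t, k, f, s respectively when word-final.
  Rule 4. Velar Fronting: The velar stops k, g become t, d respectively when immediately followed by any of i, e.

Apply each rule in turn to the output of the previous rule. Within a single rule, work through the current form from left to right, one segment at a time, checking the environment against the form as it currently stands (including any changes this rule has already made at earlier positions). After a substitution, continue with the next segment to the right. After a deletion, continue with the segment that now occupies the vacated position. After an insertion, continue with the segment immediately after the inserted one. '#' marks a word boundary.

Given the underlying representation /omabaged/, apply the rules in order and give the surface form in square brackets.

[tomavahet]

Rule 1 Spirantization: [omabaged] → [omavahed]
Rule 2 Initial Consonant Epenthesis: [omavahed] → [tomavahed]
Rule 3 Final Devoicing: [tomavahed] → [tomavahet]
Rule 4 Velar Fronting: no change — [tomavahet]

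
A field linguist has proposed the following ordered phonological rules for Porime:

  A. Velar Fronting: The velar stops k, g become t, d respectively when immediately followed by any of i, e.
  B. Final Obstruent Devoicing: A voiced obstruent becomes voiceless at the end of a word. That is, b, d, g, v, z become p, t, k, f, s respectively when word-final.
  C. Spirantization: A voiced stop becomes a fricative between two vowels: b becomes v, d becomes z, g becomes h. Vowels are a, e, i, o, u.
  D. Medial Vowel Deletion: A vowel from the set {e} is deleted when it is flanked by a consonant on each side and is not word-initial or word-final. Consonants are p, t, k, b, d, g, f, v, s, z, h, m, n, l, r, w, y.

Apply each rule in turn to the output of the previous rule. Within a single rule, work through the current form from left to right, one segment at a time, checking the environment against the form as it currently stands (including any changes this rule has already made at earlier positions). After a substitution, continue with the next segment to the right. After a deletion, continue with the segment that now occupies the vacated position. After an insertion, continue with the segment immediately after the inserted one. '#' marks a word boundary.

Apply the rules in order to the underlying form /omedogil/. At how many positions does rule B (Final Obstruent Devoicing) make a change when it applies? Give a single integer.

A Velar Fronting: [omedogil] → [omedodil]
B Final Obstruent Devoicing: no change — [omedodil]
C Spirantization: [omedodil] → [omezozil]
D Medial Vowel Deletion: [omezozil] → [omzozil]
Rule B changed 0 position(s).

0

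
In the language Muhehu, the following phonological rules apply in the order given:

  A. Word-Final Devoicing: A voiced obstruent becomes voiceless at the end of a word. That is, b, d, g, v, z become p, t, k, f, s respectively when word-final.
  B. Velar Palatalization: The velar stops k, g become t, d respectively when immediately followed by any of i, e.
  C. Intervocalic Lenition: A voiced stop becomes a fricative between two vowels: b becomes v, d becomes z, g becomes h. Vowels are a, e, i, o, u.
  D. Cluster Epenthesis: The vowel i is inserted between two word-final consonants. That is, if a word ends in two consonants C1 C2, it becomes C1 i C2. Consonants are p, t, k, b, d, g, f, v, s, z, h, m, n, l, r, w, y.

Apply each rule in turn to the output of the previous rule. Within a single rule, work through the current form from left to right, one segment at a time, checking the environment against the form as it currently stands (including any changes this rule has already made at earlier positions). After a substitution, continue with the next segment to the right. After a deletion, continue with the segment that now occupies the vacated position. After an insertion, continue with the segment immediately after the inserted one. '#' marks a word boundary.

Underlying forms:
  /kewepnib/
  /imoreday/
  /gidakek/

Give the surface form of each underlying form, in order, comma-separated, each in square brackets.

/kewepnib/:
  A Word-Final Devoicing: [kewepnib] → [kewepnip]
  B Velar Palatalization: [kewepnip] → [tewepnip]
  C Intervocalic Lenition: no change — [tewepnip]
  D Cluster Epenthesis: no change — [tewepnip]
/imoreday/:
  A Word-Final Devoicing: no change — [imoreday]
  B Velar Palatalization: no change — [imoreday]
  C Intervocalic Lenition: [imoreday] → [imorezay]
  D Cluster Epenthesis: no change — [imorezay]
/gidakek/:
  A Word-Final Devoicing: no change — [gidakek]
  B Velar Palatalization: [gidakek] → [didatek]
  C Intervocalic Lenition: [didatek] → [dizatek]
  D Cluster Epenthesis: no change — [dizatek]

[tewepnip], [imorezay], [dizatek]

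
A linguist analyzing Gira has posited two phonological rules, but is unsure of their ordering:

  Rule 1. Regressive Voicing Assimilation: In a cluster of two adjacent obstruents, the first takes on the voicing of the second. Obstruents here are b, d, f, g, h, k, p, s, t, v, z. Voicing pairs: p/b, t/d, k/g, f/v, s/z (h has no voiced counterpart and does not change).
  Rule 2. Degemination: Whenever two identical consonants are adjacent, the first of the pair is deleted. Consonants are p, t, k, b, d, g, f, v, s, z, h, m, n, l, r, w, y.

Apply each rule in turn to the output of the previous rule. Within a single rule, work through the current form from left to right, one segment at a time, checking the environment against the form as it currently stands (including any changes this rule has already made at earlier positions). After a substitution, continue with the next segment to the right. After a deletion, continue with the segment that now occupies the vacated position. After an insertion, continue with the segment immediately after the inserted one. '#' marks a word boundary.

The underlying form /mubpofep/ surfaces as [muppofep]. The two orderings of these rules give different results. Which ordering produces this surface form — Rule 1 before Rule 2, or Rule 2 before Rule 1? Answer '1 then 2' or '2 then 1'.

2 then 1

Order 1 then 2:
  1 Regressive Voicing Assimilation: [mubpofep] → [muppofep]
  2 Degemination: [muppofep] → [mupofep]
  result: [mupofep]
Order 2 then 1:
  2 Degemination: no change — [mubpofep]
  1 Regressive Voicing Assimilation: [mubpofep] → [muppofep]
  result: [muppofep]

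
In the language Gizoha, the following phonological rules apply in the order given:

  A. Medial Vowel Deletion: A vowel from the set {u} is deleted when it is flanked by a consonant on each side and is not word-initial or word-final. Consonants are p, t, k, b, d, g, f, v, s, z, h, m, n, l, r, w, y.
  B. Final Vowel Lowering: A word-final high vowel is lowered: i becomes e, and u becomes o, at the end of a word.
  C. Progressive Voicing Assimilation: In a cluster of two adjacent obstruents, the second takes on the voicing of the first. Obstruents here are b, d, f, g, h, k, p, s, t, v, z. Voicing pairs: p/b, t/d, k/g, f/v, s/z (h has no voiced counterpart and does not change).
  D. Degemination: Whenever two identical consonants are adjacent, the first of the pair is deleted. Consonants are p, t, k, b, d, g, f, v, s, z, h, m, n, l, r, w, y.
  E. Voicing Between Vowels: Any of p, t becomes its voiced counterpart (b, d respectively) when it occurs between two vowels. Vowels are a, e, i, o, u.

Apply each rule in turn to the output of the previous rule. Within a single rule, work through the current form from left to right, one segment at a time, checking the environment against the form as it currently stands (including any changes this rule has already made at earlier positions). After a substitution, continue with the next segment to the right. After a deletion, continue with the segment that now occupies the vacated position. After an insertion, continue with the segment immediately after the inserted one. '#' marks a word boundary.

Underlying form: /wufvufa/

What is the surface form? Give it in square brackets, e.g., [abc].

[wfa]

A Medial Vowel Deletion: [wufvufa] → [wfvfa]
B Final Vowel Lowering: no change — [wfvfa]
C Progressive Voicing Assimilation: [wfvfa] → [wfffa]
D Degemination: [wfffa] → [wfa]
E Voicing Between Vowels: no change — [wfa]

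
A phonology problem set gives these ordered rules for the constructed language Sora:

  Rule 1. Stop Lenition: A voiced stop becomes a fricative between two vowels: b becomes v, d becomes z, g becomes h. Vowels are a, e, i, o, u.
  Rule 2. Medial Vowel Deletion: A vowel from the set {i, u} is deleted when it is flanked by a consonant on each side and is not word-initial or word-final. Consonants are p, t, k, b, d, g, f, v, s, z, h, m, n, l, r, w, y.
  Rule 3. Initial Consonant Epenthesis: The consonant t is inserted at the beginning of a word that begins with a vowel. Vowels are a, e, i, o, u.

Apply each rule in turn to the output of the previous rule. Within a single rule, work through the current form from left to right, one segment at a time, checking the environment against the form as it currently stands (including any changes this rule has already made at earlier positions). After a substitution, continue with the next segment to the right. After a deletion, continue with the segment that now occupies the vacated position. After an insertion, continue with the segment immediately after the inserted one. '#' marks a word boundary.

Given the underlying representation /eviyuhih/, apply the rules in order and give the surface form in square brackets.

Rule 1 Stop Lenition: no change — [eviyuhih]
Rule 2 Medial Vowel Deletion: [eviyuhih] → [evyhh]
Rule 3 Initial Consonant Epenthesis: [evyhh] → [tevyhh]

[tevyhh]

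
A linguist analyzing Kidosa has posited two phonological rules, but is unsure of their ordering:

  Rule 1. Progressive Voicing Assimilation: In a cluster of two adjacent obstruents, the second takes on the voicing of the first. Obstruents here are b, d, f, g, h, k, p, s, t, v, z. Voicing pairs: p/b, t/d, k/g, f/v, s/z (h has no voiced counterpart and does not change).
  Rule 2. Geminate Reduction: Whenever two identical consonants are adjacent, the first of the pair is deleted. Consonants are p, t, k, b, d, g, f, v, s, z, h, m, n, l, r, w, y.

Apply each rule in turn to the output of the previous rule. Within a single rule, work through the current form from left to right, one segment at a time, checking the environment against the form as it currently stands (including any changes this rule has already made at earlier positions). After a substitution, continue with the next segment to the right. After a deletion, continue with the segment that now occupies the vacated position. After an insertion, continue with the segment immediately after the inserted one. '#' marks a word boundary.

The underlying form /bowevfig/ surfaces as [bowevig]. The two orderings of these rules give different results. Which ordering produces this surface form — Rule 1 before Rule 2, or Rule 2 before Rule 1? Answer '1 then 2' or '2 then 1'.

Order 1 then 2:
  1 Progressive Voicing Assimilation: [bowevfig] → [bowevvig]
  2 Geminate Reduction: [bowevvig] → [bowevig]
  result: [bowevig]
Order 2 then 1:
  2 Geminate Reduction: no change — [bowevfig]
  1 Progressive Voicing Assimilation: [bowevfig] → [bowevvig]
  result: [bowevvig]

1 then 2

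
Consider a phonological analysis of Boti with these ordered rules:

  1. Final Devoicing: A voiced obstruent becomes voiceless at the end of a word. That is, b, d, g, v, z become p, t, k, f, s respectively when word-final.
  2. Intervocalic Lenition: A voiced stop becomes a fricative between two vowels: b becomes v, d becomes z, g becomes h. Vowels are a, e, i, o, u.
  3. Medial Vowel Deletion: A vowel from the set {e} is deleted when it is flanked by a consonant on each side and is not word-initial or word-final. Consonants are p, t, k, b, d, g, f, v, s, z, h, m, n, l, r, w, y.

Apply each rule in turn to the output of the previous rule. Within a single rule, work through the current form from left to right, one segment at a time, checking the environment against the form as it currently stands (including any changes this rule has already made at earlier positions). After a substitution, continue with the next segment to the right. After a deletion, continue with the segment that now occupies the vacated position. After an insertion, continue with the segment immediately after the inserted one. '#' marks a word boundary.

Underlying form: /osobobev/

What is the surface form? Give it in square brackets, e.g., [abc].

1 Final Devoicing: [osobobev] → [osobobef]
2 Intervocalic Lenition: [osobobef] → [osovovef]
3 Medial Vowel Deletion: [osovovef] → [osovovf]

[osovovf]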